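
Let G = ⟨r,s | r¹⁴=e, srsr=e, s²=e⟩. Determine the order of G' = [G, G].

G' = [G, G] is generated by all commutators. The generator-pair commutators are: [r, s] = r².
The subgroup they normally generate is {e, r², r⁴, r⁶, r⁸, r¹⁰, r¹²}, of order 7.
Check: |G/G'| = 28/7 = 4 is the order of the abelianisation.

Answer: 7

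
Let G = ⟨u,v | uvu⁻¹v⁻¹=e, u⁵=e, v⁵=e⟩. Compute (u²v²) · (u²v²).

Compute (u²v²) · (u²v²) by multiplying left to right and reducing via the relations at each step:
  (u²v²) · u² = u⁴v²
  (u⁴v²) · v² = u⁴v⁴

Answer: u⁴v⁴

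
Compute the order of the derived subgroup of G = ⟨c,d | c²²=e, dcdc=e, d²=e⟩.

G' = [G, G] is generated by all commutators. The generator-pair commutators are: [c, d] = c².
The subgroup they normally generate is {e, c², c⁴, c⁶, c⁸, c¹⁰, c¹², c¹⁴, c¹⁶, c¹⁸, c²⁰}, of order 11.
Check: |G/G'| = 44/11 = 4 is the order of the abelianisation.

Answer: 11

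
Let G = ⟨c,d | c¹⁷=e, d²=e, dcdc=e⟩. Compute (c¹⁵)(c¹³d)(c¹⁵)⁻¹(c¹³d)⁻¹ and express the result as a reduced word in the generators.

[(c¹⁵), (c¹³d)] = (c¹⁵)·(c¹³d)·(c¹⁵)⁻¹·(c¹³d)⁻¹.
  (c¹⁵) · (c¹³d) = c¹¹d
  (c¹¹d) · (c²) = c⁹d
  (c⁹d) · (c¹³d) = c¹³

Answer: c¹³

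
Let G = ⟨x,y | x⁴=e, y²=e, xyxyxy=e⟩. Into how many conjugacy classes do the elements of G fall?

The conjugacy classes (representative and size) are:
  [e] (size 1), [x³] (size 6), [x²yx²y] (size 3), [xyx³] (size 6), [yx³] (size 8).
Class equation: 1 + 6 + 3 + 6 + 8 = 24 = |G|. So G has 5 conjugacy classes.

Answer: 5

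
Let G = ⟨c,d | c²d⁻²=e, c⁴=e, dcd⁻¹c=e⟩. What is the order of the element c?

Compute successive powers until reaching e:
  c¹ = c, c² = c², c³ = c³, c⁴ = e.
The smallest positive k with cᵏ = e is 4.

Answer: 4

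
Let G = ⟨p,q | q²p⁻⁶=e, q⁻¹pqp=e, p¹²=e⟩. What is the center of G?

An element z ∈ Z(G) iff z commutes with every generator.
For example p⁶ is central: (p⁶)·p = p⁷ = p·(p⁶); (p⁶)·q = q⁻¹ = q·(p⁶).
Whereas p ∉ Z(G) since p·q = pq ≠ p⁵q⁻¹ = q·p.
Checking each of the 24 elements this way gives Z(G) = {e, p⁶}, of order 2.

Answer: {e, p⁶}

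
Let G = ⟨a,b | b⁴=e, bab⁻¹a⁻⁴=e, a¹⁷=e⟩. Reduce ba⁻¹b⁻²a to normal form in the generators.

Multiply left to right, reducing at each step:
  b · a⁻¹ = a¹³b
  (a¹³b) · b⁻² = a¹³b³
  (a¹³b³) · a = a⁹b³

Answer: a⁹b³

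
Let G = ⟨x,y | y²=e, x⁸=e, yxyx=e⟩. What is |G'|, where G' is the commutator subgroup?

G' = [G, G] is generated by all commutators. The generator-pair commutators are: [x, y] = x².
The subgroup they normally generate is {e, x², x⁴, x⁶}, of order 4.
Check: |G/G'| = 16/4 = 4 is the order of the abelianisation.

Answer: 4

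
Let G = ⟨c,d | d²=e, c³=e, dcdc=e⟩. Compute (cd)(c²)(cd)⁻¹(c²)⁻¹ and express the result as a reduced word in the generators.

[(cd), (c²)] = (cd)·(c²)·(cd)⁻¹·(c²)⁻¹.
  (cd) · (c²) = c²d
  (c²d) · (cd) = c
  c · c = c²

Answer: c²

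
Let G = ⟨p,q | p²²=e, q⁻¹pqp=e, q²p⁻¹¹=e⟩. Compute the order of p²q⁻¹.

Compute successive powers until reaching e:
  (p²q⁻¹)¹ = p²q⁻¹, (p²q⁻¹)² = p¹¹, (p²q⁻¹)³ = p²q, (p²q⁻¹)⁴ = e.
The smallest positive k with (p²q⁻¹)ᵏ = e is 4.

Answer: 4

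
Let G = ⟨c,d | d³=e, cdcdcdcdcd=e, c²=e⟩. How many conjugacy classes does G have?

The conjugacy classes (representative and size) are:
  [e] (size 1), [cdcd²cdcd²c] (size 15), [dcdcd²c] (size 20), [cd²cd²c] (size 12), [d²cdcd²] (size 12).
Class equation: 1 + 15 + 20 + 12 + 12 = 60 = |G|. So G has 5 conjugacy classes.

Answer: 5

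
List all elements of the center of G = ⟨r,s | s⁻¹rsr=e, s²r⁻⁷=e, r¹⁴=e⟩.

An element z ∈ Z(G) iff z commutes with every generator.
For example r⁷ is central: (r⁷)·r = r⁸ = r·(r⁷); (r⁷)·s = s⁻¹ = s·(r⁷).
Whereas r ∉ Z(G) since r·s = rs ≠ r⁶s⁻¹ = s·r.
Checking each of the 28 elements this way gives Z(G) = {e, r⁷}, of order 2.

Answer: {e, r⁷}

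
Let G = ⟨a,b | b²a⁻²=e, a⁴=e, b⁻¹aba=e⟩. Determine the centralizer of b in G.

⟨b⟩ ⊆ C_G(b) since powers of b commute with b; so |C_G(b)| ≥ |⟨b⟩| = 4.
By orbit–stabilizer, |C_G(b)| = |G| / |conj. class of b| = 8 / 2 = 4.
The 4 elements commuting with b are {e, a², b, b⁻¹}.

Answer: {e, a², b, b⁻¹}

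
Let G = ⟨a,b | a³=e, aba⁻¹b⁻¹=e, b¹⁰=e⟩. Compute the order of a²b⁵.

Compute successive powers until reaching e:
  (a²b⁵)¹ = a²b⁵, (a²b⁵)² = a, (a²b⁵)³ = b⁵, (a²b⁵)⁴ = a², (a²b⁵)⁵ = ab⁵, (a²b⁵)⁶ = e.
The smallest positive k with (a²b⁵)ᵏ = e is 6.

Answer: 6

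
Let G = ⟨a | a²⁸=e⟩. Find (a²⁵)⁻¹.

The order of (a²⁵) is 28 (smallest k with (a²⁵)ᵏ = e), so (a²⁵)⁻¹ = (a²⁵)²⁷ = a³.
Check: (a²⁵) · (a³) → (a²⁵) · a³ = e, giving e as required.

Answer: a³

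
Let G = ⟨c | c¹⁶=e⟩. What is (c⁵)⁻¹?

The order of (c⁵) is 16 (smallest k with (c⁵)ᵏ = e), so (c⁵)⁻¹ = (c⁵)¹⁵ = c¹¹.
Check: (c⁵) · (c¹¹) → (c⁵) · c¹¹ = e, giving e as required.

Answer: c¹¹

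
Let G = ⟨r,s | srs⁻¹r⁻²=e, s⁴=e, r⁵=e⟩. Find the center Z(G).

An element z ∈ Z(G) iff z commutes with every generator.
For example e is central: e·r = r = r·e; e·s = s = s·e.
Whereas r ∉ Z(G) since r·s = rs ≠ r²s = s·r.
Checking each of the 20 elements this way gives Z(G) = {e}, of order 1.

Answer: {e}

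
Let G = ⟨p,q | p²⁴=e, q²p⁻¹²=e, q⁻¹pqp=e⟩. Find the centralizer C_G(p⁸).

⟨p⁸⟩ ⊆ C_G(p⁸) since powers of p⁸ commute with p⁸; so |C_G(p⁸)| ≥ |⟨p⁸⟩| = 3.
By orbit–stabilizer, |C_G(p⁸)| = |G| / |conj. class of p⁸| = 48 / 2 = 24.
The 24 elements commuting with p⁸ are {e, p, p², p³, p⁴, p⁵, p⁶, p⁷, p⁸, p⁹, p¹⁰, p¹¹, p¹², p¹³, p¹⁴, p¹⁵, p¹⁶, p¹⁷, p¹⁸, p¹⁹, p²⁰, p²¹, p²², p²³}.

Answer: {e, p, p², p³, p⁴, p⁵, p⁶, p⁷, p⁸, p⁹, p¹⁰, p¹¹, p¹², p¹³, p¹⁴, p¹⁵, p¹⁶, p¹⁷, p¹⁸, p¹⁹, p²⁰, p²¹, p²², p²³}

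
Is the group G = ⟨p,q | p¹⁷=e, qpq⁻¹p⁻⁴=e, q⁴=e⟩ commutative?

p·q = pq but q·p = p⁴q, so p·q ≠ q·p and G is not abelian.

Answer: No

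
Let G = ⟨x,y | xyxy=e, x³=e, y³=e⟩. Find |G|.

Enumerate words in the generators, reducing via the relations: the distinct elements are
  {e, x, y, xy, x², y², xy², x²y, yx², y²x, xy²x, x²y²}.
No further products give new elements, so |G| = 12.

Answer: 12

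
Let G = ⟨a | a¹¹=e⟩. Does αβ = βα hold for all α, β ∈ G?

G has a single generator, so G is cyclic and hence abelian.

Answer: Yes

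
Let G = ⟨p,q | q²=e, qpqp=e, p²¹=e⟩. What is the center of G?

An element z ∈ Z(G) iff z commutes with every generator.
For example e is central: e·p = p = p·e; e·q = q = q·e.
Whereas p ∉ Z(G) since p·q = pq ≠ p²⁰q = q·p.
Checking each of the 42 elements this way gives Z(G) = {e}, of order 1.

Answer: {e}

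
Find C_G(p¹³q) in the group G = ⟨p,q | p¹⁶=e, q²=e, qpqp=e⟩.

⟨p¹³q⟩ ⊆ C_G(p¹³q) since powers of p¹³q commute with p¹³q; so |C_G(p¹³q)| ≥ |⟨p¹³q⟩| = 2.
By orbit–stabilizer, |C_G(p¹³q)| = |G| / |conj. class of p¹³q| = 32 / 8 = 4.
The 4 elements commuting with p¹³q are {e, p⁸, p⁵q, p¹³q}.

Answer: {e, p⁸, p⁵q, p¹³q}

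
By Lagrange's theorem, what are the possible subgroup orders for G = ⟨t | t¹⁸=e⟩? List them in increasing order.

|G| = 18 = 2 · 3². By Lagrange's theorem the order of any subgroup divides 18; the divisors of 18 are 1, 2, 3, 6, 9, 18.

Answer: 1, 2, 3, 6, 9, 18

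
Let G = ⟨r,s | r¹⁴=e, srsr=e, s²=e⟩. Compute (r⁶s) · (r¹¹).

Compute (r⁶s) · (r¹¹) by multiplying left to right and reducing via the relations at each step:
  (r⁶s) · r¹¹ = r⁹s

Answer: r⁹s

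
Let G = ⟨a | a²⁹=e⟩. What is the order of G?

G is generated by a single element, so G is cyclic. The relator gives a²⁹ = e and no smaller power is forced to be e, so the 29 powers {a, e, a², a³, a⁴, a⁵, a⁶, a⁷, a⁸, a⁹, a²², a²³, a²¹, a²⁰, a²⁴, a²⁵, a²⁶, a²⁷, a²⁸, a¹², a¹³, a¹¹, a¹⁰, a¹⁴, a¹⁵, a¹⁶, a¹⁷, a¹⁸, a¹⁹} are distinct. Hence |G| = 29.

Answer: 29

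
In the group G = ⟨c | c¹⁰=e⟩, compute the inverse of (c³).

The order of (c³) is 10 (smallest k with (c³)ᵏ = e), so (c³)⁻¹ = (c³)⁹ = c⁷.
Check: (c³) · (c⁷) → (c³) · c⁷ = e, giving e as required.

Answer: c⁷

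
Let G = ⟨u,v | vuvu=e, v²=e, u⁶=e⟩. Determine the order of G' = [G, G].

G' = [G, G] is generated by all commutators. The generator-pair commutators are: [u, v] = u².
The subgroup they normally generate is {e, u², u⁴}, of order 3.
Check: |G/G'| = 12/3 = 4 is the order of the abelianisation.

Answer: 3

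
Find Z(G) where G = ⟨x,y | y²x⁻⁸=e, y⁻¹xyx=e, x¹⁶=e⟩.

An element z ∈ Z(G) iff z commutes with every generator.
For example x⁸ is central: (x⁸)·x = x⁹ = x·(x⁸); (x⁸)·y = y⁻¹ = y·(x⁸).
Whereas x ∉ Z(G) since x·y = xy ≠ x⁷y⁻¹ = y·x.
Checking each of the 32 elements this way gives Z(G) = {e, x⁸}, of order 2.

Answer: {e, x⁸}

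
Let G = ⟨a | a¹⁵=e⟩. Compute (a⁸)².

Compute successive powers of (a⁸), reducing at each step:
  (a⁸)²: (a⁸) · a⁸ = a

Answer: a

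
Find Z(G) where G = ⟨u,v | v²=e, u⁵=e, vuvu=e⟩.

An element z ∈ Z(G) iff z commutes with every generator.
For example e is central: e·u = u = u·e; e·v = v = v·e.
Whereas u ∉ Z(G) since u·v = uv ≠ u⁴v = v·u.
Checking each of the 10 elements this way gives Z(G) = {e}, of order 1.

Answer: {e}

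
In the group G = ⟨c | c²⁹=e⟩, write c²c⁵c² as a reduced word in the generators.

Multiply left to right, reducing at each step:
  (c²) · c⁵ = c⁷
  (c⁷) · c² = c⁹

Answer: c⁹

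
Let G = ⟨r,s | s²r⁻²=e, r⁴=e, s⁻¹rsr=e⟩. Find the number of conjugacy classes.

The conjugacy classes (representative and size) are:
  [e] (size 1), [r³] (size 2), [r²] (size 1), [s⁻¹] (size 2), [rs⁻¹] (size 2).
Class equation: 1 + 2 + 1 + 2 + 2 = 8 = |G|. So G has 5 conjugacy classes.

Answer: 5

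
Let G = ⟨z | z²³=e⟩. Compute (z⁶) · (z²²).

Compute (z⁶) · (z²²) by multiplying left to right and reducing via the relations at each step:
  (z⁶) · z²² = z⁵

Answer: z⁵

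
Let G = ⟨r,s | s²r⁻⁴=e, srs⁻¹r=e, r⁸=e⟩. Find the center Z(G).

An element z ∈ Z(G) iff z commutes with every generator.
For example r⁴ is central: (r⁴)·r = r⁵ = r·(r⁴); (r⁴)·s = s⁻¹ = s·(r⁴).
Whereas r ∉ Z(G) since r·s = rs ≠ r³s⁻¹ = s·r.
Checking each of the 16 elements this way gives Z(G) = {e, r⁴}, of order 2.

Answer: {e, r⁴}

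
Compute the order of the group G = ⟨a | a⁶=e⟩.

G is generated by a single element, so G is cyclic. The relator gives a⁶ = e and no smaller power is forced to be e, so the 6 powers {a, e, a², a³, a⁴, a⁵} are distinct. Hence |G| = 6.

Answer: 6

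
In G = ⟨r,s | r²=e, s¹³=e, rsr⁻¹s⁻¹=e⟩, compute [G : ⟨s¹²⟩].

First find ord(s¹²) by computing successive powers:
  (s¹²)¹ = s¹², (s¹²)² = s¹¹, (s¹²)³ = s¹⁰, (s¹²)⁴ = s⁹, (s¹²)⁵ = s⁸, (s¹²)⁶ = s⁷, (s¹²)⁷ = s⁶, (s¹²)⁸ = s⁵, (s¹²)⁹ = s⁴, (s¹²)¹⁰ = s³, (s¹²)¹¹ = s², (s¹²)¹² = s, (s¹²)¹³ = e.
So |⟨s¹²⟩| = ord(s¹²) = 13. With |G| = 26, by Lagrange [G : ⟨s¹²⟩] = 26/13 = 2.

Answer: 2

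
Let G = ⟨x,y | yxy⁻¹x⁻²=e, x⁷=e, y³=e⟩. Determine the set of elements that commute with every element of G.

An element z ∈ Z(G) iff z commutes with every generator.
For example e is central: e·x = x = x·e; e·y = y = y·e.
Whereas x ∉ Z(G) since x·y = xy ≠ x²y = y·x.
Checking each of the 21 elements this way gives Z(G) = {e}, of order 1.

Answer: {e}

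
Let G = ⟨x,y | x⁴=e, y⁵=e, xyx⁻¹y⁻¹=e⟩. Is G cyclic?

|G| = 20. The element xy has order 20 (its powers give 20 distinct elements), so ⟨xy⟩ = G and G is cyclic.

Answer: Yes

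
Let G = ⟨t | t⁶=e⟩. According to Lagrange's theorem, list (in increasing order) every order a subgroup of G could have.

|G| = 6 = 2 · 3. By Lagrange's theorem the order of any subgroup divides 6; the divisors of 6 are 1, 2, 3, 6.

Answer: 1, 2, 3, 6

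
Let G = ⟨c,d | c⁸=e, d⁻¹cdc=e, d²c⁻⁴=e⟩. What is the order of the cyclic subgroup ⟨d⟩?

|⟨d⟩| equals the order of d. Compute successive powers until reaching e:
  d¹ = d, d² = c⁴, d³ = d⁻¹, d⁴ = e.
The smallest positive k with dᵏ = e is 4, so |⟨d⟩| = 4.

Answer: 4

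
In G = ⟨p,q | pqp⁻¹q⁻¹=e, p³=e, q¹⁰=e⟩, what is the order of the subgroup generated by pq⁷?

|⟨pq⁷⟩| equals the order of pq⁷. Compute successive powers until reaching e:
  (pq⁷)¹ = pq⁷, (pq⁷)² = p²q⁴, (pq⁷)³ = q, (pq⁷)⁴ = pq⁸, (pq⁷)⁵ = p²q⁵, (pq⁷)⁶ = q², (pq⁷)⁷ = pq⁹, (pq⁷)⁸ = p²q⁶, (pq⁷)⁹ = q³, (pq⁷)¹⁰ = p, (pq⁷)¹¹ = p²q⁷, (pq⁷)¹² = q⁴, (pq⁷)¹³ = pq, (pq⁷)¹⁴ = p²q⁸, (pq⁷)¹⁵ = q⁵, (pq⁷)¹⁶ = pq², (pq⁷)¹⁷ = p²q⁹, (pq⁷)¹⁸ = q⁶, (pq⁷)¹⁹ = pq³, (pq⁷)²⁰ = p², (pq⁷)²¹ = q⁷, (pq⁷)²² = pq⁴, (pq⁷)²³ = p²q, (pq⁷)²⁴ = q⁸, (pq⁷)²⁵ = pq⁵, (pq⁷)²⁶ = p²q², (pq⁷)²⁷ = q⁹, (pq⁷)²⁸ = pq⁶, (pq⁷)²⁹ = p²q³, (pq⁷)³⁰ = e.
The smallest positive k with (pq⁷)ᵏ = e is 30, so |⟨pq⁷⟩| = 30.

Answer: 30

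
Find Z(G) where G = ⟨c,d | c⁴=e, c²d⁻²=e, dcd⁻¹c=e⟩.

An element z ∈ Z(G) iff z commutes with every generator.
For example c² is central: (c²)·c = c³ = c·(c²); (c²)·d = d⁻¹ = d·(c²).
Whereas c ∉ Z(G) since c·d = cd ≠ cd⁻¹ = d·c.
Checking each of the 8 elements this way gives Z(G) = {e, c²}, of order 2.

Answer: {e, c²}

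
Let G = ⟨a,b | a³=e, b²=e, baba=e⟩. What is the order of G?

Enumerate words in the generators, reducing via the relations: the distinct elements are
  {a, b, e, ab, a², a²b}.
No further products give new elements, so |G| = 6.

Answer: 6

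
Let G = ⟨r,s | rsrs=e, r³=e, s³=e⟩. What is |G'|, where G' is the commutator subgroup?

G' = [G, G] is generated by all commutators. The generator-pair commutators are: [r, s] = rs²r.
The subgroup they normally generate is {e, rs, r²s², rs²r}, of order 4.
Check: |G/G'| = 12/4 = 3 is the order of the abelianisation.

Answer: 4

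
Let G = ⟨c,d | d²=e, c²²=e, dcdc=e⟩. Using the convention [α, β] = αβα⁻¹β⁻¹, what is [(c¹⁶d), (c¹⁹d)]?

[(c¹⁶d), (c¹⁹d)] = (c¹⁶d)·(c¹⁹d)·(c¹⁶d)⁻¹·(c¹⁹d)⁻¹.
  (c¹⁶d) · (c¹⁹d) = c¹⁹
  (c¹⁹) · (c¹⁶d) = c¹³d
  (c¹³d) · (c¹⁹d) = c¹⁶

Answer: c¹⁶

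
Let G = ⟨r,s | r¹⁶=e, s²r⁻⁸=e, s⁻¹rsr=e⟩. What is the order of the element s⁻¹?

Compute successive powers until reaching e:
  (s⁻¹)¹ = s⁻¹, (s⁻¹)² = r⁸, (s⁻¹)³ = s, (s⁻¹)⁴ = e.
The smallest positive k with (s⁻¹)ᵏ = e is 4.

Answer: 4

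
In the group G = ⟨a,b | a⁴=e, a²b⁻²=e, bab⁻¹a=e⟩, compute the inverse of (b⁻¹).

The order of (b⁻¹) is 4 (smallest k with (b⁻¹)ᵏ = e), so (b⁻¹)⁻¹ = (b⁻¹)³ = b.
Check: (b⁻¹) · b → (b⁻¹) · b = e, giving e as required.

Answer: b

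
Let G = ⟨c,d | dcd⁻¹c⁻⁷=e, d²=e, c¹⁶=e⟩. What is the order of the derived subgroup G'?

G' = [G, G] is generated by all commutators. The generator-pair commutators are: [c, d] = c¹⁰.
The subgroup they normally generate is {e, c², c⁴, c⁶, c⁸, c¹⁰, c¹², c¹⁴}, of order 8.
Check: |G/G'| = 32/8 = 4 is the order of the abelianisation.

Answer: 8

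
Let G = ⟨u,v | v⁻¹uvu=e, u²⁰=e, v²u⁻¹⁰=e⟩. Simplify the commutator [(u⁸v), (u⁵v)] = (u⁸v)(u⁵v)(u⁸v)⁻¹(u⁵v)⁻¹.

[(u⁸v), (u⁵v)] = (u⁸v)·(u⁵v)·(u⁸v)⁻¹·(u⁵v)⁻¹.
  (u⁸v) · (u⁵v) = u¹³
  (u¹³) · (u⁸v⁻¹) = uv⁻¹
  (uv⁻¹) · (u⁵v⁻¹) = u⁶

Answer: u⁶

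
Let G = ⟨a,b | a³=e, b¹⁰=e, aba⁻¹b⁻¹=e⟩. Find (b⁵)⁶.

Compute successive powers of (b⁵), reducing at each step:
  (b⁵)²: (b⁵) · b⁵ = e
  (b⁵)³: e · b⁵ = b⁵
  (b⁵)⁴: (b⁵) · b⁵ = e
  (b⁵)⁵: e · b⁵ = b⁵
  (b⁵)⁶: (b⁵) · b⁵ = e

Answer: e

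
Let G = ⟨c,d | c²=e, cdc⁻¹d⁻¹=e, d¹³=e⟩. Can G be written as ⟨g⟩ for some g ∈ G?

|G| = 26. The element cd has order 26 (its powers give 26 distinct elements), so ⟨cd⟩ = G and G is cyclic.

Answer: Yes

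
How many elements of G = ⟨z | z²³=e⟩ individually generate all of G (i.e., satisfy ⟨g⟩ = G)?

G is cyclic of order 23. An element generates G iff its order is 23, and a cyclic group of order 23 has exactly φ(23) = 22 such elements.

Answer: 22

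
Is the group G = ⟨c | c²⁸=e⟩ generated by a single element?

|G| = 28. The element c has order 28 (its powers give 28 distinct elements), so ⟨c⟩ = G and G is cyclic.

Answer: Yes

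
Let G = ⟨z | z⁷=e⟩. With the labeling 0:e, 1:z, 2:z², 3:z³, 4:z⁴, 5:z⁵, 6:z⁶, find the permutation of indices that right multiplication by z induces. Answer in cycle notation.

(0 1 2 3 4 5 6)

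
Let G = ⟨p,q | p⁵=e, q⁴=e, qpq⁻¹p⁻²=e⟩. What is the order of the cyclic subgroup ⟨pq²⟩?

|⟨pq²⟩| equals the order of pq². Compute successive powers until reaching e:
  (pq²)¹ = pq², (pq²)² = e.
The smallest positive k with (pq²)ᵏ = e is 2, so |⟨pq²⟩| = 2.

Answer: 2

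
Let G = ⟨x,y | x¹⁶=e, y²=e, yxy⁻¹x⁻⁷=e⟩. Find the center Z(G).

An element z ∈ Z(G) iff z commutes with every generator.
For example x⁸ is central: (x⁸)·x = x⁹ = x·(x⁸); (x⁸)·y = x⁸y = y·(x⁸).
Whereas x ∉ Z(G) since x·y = xy ≠ x⁷y = y·x.
Checking each of the 32 elements this way gives Z(G) = {e, x⁸}, of order 2.

Answer: {e, x⁸}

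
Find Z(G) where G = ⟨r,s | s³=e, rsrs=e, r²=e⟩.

An element z ∈ Z(G) iff z commutes with every generator.
For example e is central: e·r = r = r·e; e·s = s = s·e.
Whereas r ∉ Z(G) since r·s = rs ≠ rs² = s·r.
Checking each of the 6 elements this way gives Z(G) = {e}, of order 1.

Answer: {e}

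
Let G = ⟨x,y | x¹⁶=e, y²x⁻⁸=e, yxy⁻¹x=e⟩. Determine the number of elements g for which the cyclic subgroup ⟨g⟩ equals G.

⟨g⟩ = G would require ord(g) = |G| = 32, but the maximum element order in G is 16 < 32. So G is not cyclic and no single element generates it: the count is 0.

Answer: 0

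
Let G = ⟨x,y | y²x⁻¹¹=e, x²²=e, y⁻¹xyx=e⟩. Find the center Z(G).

An element z ∈ Z(G) iff z commutes with every generator.
For example x¹¹ is central: (x¹¹)·x = x¹² = x·(x¹¹); (x¹¹)·y = y⁻¹ = y·(x¹¹).
Whereas x ∉ Z(G) since x·y = xy ≠ x¹⁰y⁻¹ = y·x.
Checking each of the 44 elements this way gives Z(G) = {e, x¹¹}, of order 2.

Answer: {e, x¹¹}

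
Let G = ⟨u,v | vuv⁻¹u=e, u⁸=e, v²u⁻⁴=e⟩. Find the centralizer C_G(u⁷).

⟨u⁷⟩ ⊆ C_G(u⁷) since powers of u⁷ commute with u⁷; so |C_G(u⁷)| ≥ |⟨u⁷⟩| = 8.
By orbit–stabilizer, |C_G(u⁷)| = |G| / |conj. class of u⁷| = 16 / 2 = 8.
The 8 elements commuting with u⁷ are {e, u, u², u³, u⁴, u⁵, u⁶, u⁷}.

Answer: {e, u, u², u³, u⁴, u⁵, u⁶, u⁷}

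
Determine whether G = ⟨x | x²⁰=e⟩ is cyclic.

|G| = 20. The element x has order 20 (its powers give 20 distinct elements), so ⟨x⟩ = G and G is cyclic.

Answer: Yes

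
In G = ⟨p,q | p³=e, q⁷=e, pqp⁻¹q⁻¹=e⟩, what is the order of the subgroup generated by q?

|⟨q⟩| equals the order of q. Compute successive powers until reaching e:
  q¹ = q, q² = q², q³ = q³, q⁴ = q⁴, q⁵ = q⁵, q⁶ = q⁶, q⁷ = e.
The smallest positive k with qᵏ = e is 7, so |⟨q⟩| = 7.

Answer: 7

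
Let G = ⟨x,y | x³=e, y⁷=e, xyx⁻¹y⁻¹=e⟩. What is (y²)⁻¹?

The order of (y²) is 7 (smallest k with (y²)ᵏ = e), so (y²)⁻¹ = (y²)⁶ = y⁵.
Check: (y²) · (y⁵) → (y²) · y⁵ = e, giving e as required.

Answer: y⁵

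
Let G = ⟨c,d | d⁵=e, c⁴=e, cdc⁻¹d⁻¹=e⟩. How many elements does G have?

Enumerate words in the generators, reducing via the relations: the distinct elements are
  {c, d, e, cd, c², c³, d², d³, d⁴, cd², cd³, cd⁴, c²d, c³d, c²d², c²d³, c²d⁴, c³d², c³d³, c³d⁴}.
No further products give new elements, so |G| = 20.

Answer: 20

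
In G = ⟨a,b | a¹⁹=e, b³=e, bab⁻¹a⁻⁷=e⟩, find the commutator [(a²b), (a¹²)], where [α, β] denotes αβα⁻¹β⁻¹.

[(a²b), (a¹²)] = (a²b)·(a¹²)·(a²b)⁻¹·(a¹²)⁻¹.
  (a²b) · (a¹²) = a¹⁰b
  (a¹⁰b) · (a¹⁶b²) = a⁸
  (a⁸) · (a⁷) = a¹⁵

Answer: a¹⁵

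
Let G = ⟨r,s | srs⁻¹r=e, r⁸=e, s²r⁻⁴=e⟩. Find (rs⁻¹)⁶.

Compute successive powers of (rs⁻¹), reducing at each step:
  (rs⁻¹)²: (rs⁻¹) · r = s⁻¹;   (s⁻¹) · s⁻¹ = r⁴
  (rs⁻¹)³: (r⁴) · r = r⁵;   (r⁵) · s⁻¹ = rs
  (rs⁻¹)⁴: (rs) · r = s;   s · s⁻¹ = e
  (rs⁻¹)⁵: e · r = r;   r · s⁻¹ = rs⁻¹
  (rs⁻¹)⁶: (rs⁻¹) · r = s⁻¹;   (s⁻¹) · s⁻¹ = r⁴

Answer: r⁴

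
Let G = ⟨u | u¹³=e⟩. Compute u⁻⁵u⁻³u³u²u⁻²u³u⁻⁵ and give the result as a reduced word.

Multiply left to right, reducing at each step:
  (u⁸) · u⁻³ = u⁵
  (u⁵) · u³ = u⁸
  (u⁸) · u² = u¹⁰
  (u¹⁰) · u⁻² = u⁸
  (u⁸) · u³ = u¹¹
  (u¹¹) · u⁻⁵ = u⁶

Answer: u⁶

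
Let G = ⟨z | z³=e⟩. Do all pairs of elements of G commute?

G has a single generator, so G is cyclic and hence abelian.

Answer: Yes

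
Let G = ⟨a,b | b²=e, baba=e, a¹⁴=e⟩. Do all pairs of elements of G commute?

a·b = ab but b·a = a¹³b, so a·b ≠ b·a and G is not abelian.

Answer: No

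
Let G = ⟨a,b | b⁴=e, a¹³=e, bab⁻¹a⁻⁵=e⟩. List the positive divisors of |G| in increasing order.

|G| = 52 = 2² · 13. By Lagrange's theorem the order of any subgroup divides 52; the divisors of 52 are 1, 2, 4, 13, 26, 52.

Answer: 1, 2, 4, 13, 26, 52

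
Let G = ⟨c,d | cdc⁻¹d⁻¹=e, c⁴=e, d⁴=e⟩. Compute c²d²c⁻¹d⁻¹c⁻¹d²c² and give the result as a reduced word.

Multiply left to right, reducing at each step:
  (c²) · d² = c²d²
  (c²d²) · c⁻¹ = cd²
  (cd²) · d⁻¹ = cd
  (cd) · c⁻¹ = d
  d · d² = d³
  (d³) · c² = c²d³

Answer: c²d³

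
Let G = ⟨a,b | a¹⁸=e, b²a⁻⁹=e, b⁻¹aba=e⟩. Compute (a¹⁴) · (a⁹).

Compute (a¹⁴) · (a⁹) by multiplying left to right and reducing via the relations at each step:
  (a¹⁴) · a⁹ = a⁵

Answer: a⁵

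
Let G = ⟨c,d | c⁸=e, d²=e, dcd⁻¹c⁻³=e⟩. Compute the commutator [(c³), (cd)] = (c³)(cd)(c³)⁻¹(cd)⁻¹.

[(c³), (cd)] = (c³)·(cd)·(c³)⁻¹·(cd)⁻¹.
  (c³) · (cd) = c⁴d
  (c⁴d) · (c⁵) = c³d
  (c³d) · (c⁵d) = c²

Answer: c²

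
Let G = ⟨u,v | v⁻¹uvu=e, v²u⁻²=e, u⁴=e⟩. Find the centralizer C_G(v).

⟨v⟩ ⊆ C_G(v) since powers of v commute with v; so |C_G(v)| ≥ |⟨v⟩| = 4.
By orbit–stabilizer, |C_G(v)| = |G| / |conj. class of v| = 8 / 2 = 4.
The 4 elements commuting with v are {e, u², v, v⁻¹}.

Answer: {e, u², v, v⁻¹}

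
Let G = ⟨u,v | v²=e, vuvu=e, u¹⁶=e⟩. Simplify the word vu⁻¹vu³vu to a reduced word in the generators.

Multiply left to right, reducing at each step:
  v · u⁻¹ = uv
  (uv) · v = u
  u · u³ = u⁴
  (u⁴) · v = u⁴v
  (u⁴v) · u = u³v

Answer: u³v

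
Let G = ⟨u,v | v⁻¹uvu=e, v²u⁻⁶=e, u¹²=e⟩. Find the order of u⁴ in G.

Compute successive powers until reaching e:
  (u⁴)¹ = u⁴, (u⁴)² = u⁸, (u⁴)³ = e.
The smallest positive k with (u⁴)ᵏ = e is 3.

Answer: 3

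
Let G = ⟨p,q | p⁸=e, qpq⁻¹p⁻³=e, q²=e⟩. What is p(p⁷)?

Compute p · (p⁷) by multiplying left to right and reducing via the relations at each step:
  p · p⁷ = e

Answer: e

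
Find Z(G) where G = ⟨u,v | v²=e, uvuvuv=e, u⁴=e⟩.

An element z ∈ Z(G) iff z commutes with every generator.
For example e is central: e·u = u = u·e; e·v = v = v·e.
Whereas u ∉ Z(G) since u·v = uv ≠ vu = v·u.
Checking each of the 24 elements this way gives Z(G) = {e}, of order 1.

Answer: {e}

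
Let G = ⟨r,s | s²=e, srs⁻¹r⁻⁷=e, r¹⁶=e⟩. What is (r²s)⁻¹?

The order of (r²s) is 2 (smallest k with (r²s)ᵏ = e), so (r²s)⁻¹ = (r²s)¹ = r²s.
Check: (r²s) · (r²s) → (r²s) · r² = s;   s · s = e, giving e as required.

Answer: r²s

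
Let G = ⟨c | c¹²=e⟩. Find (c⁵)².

Compute successive powers of (c⁵), reducing at each step:
  (c⁵)²: (c⁵) · c⁵ = c¹⁰

Answer: c¹⁰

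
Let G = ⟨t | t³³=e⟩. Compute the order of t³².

Compute successive powers until reaching e:
  (t³²)¹ = t³², (t³²)² = t³¹, (t³²)³ = t³⁰, (t³²)⁴ = t²⁹, (t³²)⁵ = t²⁸, (t³²)⁶ = t²⁷, (t³²)⁷ = t²⁶, (t³²)⁸ = t²⁵, (t³²)⁹ = t²⁴, (t³²)¹⁰ = t²³, (t³²)¹¹ = t²², (t³²)¹² = t²¹, (t³²)¹³ = t²⁰, (t³²)¹⁴ = t¹⁹, (t³²)¹⁵ = t¹⁸, (t³²)¹⁶ = t¹⁷, (t³²)¹⁷ = t¹⁶, (t³²)¹⁸ = t¹⁵, (t³²)¹⁹ = t¹⁴, (t³²)²⁰ = t¹³, (t³²)²¹ = t¹², (t³²)²² = t¹¹, (t³²)²³ = t¹⁰, (t³²)²⁴ = t⁹, (t³²)²⁵ = t⁸, (t³²)²⁶ = t⁷, (t³²)²⁷ = t⁶, (t³²)²⁸ = t⁵, (t³²)²⁹ = t⁴, (t³²)³⁰ = t³, (t³²)³¹ = t², (t³²)³² = t, (t³²)³³ = e.
The smallest positive k with (t³²)ᵏ = e is 33.

Answer: 33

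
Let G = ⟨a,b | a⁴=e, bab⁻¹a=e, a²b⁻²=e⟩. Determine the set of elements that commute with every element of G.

An element z ∈ Z(G) iff z commutes with every generator.
For example a² is central: (a²)·a = a³ = a·(a²); (a²)·b = b⁻¹ = b·(a²).
Whereas a ∉ Z(G) since a·b = ab ≠ ab⁻¹ = b·a.
Checking each of the 8 elements this way gives Z(G) = {e, a²}, of order 2.

Answer: {e, a²}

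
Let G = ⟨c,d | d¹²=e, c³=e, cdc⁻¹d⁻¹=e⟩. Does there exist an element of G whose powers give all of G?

|G| = 36, but the maximum element order in G is 12 < 36. No single element generates all of G, so G is not cyclic.

Answer: No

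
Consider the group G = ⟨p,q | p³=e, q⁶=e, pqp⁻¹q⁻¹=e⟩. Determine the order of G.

Enumerate words in the generators, reducing via the relations: the distinct elements are
  {e, p, q, pq, p², q², q³, q⁴, q⁵, pq², pq³, pq⁴, pq⁵, p²q, p²q², p²q³, p²q⁴, p²q⁵}.
No further products give new elements, so |G| = 18.

Answer: 18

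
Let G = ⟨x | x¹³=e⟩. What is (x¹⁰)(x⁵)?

Compute (x¹⁰) · (x⁵) by multiplying left to right and reducing via the relations at each step:
  (x¹⁰) · x⁵ = x²

Answer: x²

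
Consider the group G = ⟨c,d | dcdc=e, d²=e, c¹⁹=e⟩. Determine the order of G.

Enumerate words in the generators, reducing via the relations: the distinct elements are
  {c, d, e, cd, c², c³, c⁴, c⁵, c⁶, c⁷, c⁸, c⁹, c²d, c³d, c¹², c¹³, c¹¹, c¹⁰, c¹⁴, c¹⁵, c¹⁶, c¹⁷, c¹⁸, c⁴d, c⁵d, c⁶d, c⁷d, c⁸d, c⁹d, c¹²d, c¹³d, c¹¹d, c¹⁰d, c¹⁴d, c¹⁵d, c¹⁶d, c¹⁷d, c¹⁸d}.
No further products give new elements, so |G| = 38.

Answer: 38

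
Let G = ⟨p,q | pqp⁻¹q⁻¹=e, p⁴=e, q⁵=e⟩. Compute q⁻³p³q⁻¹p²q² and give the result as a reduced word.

Multiply left to right, reducing at each step:
  (q²) · p³ = p³q²
  (p³q²) · q⁻¹ = p³q
  (p³q) · p² = pq
  (pq) · q² = pq³

Answer: pq³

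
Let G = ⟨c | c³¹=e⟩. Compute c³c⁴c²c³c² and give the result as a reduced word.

Multiply left to right, reducing at each step:
  (c³) · c⁴ = c⁷
  (c⁷) · c² = c⁹
  (c⁹) · c³ = c¹²
  (c¹²) · c² = c¹⁴

Answer: c¹⁴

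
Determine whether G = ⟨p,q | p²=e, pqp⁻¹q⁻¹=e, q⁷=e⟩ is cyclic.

|G| = 14. The element pq has order 14 (its powers give 14 distinct elements), so ⟨pq⟩ = G and G is cyclic.

Answer: Yes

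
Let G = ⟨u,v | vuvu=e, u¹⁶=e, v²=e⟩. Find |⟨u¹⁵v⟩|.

|⟨u¹⁵v⟩| equals the order of u¹⁵v. Compute successive powers until reaching e:
  (u¹⁵v)¹ = u¹⁵v, (u¹⁵v)² = e.
The smallest positive k with (u¹⁵v)ᵏ = e is 2, so |⟨u¹⁵v⟩| = 2.

Answer: 2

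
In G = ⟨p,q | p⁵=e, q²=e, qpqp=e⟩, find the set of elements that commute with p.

⟨p⟩ ⊆ C_G(p) since powers of p commute with p; so |C_G(p)| ≥ |⟨p⟩| = 5.
By orbit–stabilizer, |C_G(p)| = |G| / |conj. class of p| = 10 / 2 = 5.
The 5 elements commuting with p are {e, p, p², p³, p⁴}.

Answer: {e, p, p², p³, p⁴}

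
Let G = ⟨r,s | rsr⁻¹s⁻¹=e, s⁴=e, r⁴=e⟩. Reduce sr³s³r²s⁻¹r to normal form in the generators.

Multiply left to right, reducing at each step:
  s · r³ = r³s
  (r³s) · s³ = r³
  (r³) · r² = r
  r · s⁻¹ = rs³
  (rs³) · r = r²s³

Answer: r²s³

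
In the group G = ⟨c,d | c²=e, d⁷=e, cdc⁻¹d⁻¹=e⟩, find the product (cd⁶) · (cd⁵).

Compute (cd⁶) · (cd⁵) by multiplying left to right and reducing via the relations at each step:
  (cd⁶) · c = d⁶
  (d⁶) · d⁵ = d⁴

Answer: d⁴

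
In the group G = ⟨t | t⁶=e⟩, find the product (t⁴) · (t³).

Compute (t⁴) · (t³) by multiplying left to right and reducing via the relations at each step:
  (t⁴) · t³ = t

Answer: t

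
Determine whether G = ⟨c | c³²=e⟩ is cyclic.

|G| = 32. The element c has order 32 (its powers give 32 distinct elements), so ⟨c⟩ = G and G is cyclic.

Answer: Yes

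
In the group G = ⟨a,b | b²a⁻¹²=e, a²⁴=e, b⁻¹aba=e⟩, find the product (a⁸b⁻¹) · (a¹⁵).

Compute (a⁸b⁻¹) · (a¹⁵) by multiplying left to right and reducing via the relations at each step:
  (a⁸b⁻¹) · a¹⁵ = a⁵b

Answer: a⁵b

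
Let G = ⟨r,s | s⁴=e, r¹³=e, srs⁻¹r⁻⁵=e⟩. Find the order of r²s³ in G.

Compute successive powers until reaching e:
  (r²s³)¹ = r²s³, (r²s³)² = r⁵s², (r²s³)³ = r³s, (r²s³)⁴ = e.
The smallest positive k with (r²s³)ᵏ = e is 4.

Answer: 4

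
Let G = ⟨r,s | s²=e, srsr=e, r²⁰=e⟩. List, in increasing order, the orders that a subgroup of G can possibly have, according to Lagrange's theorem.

|G| = 40 = 2³ · 5. By Lagrange's theorem the order of any subgroup divides 40; the divisors of 40 are 1, 2, 4, 5, 8, 10, 20, 40.

Answer: 1, 2, 4, 5, 8, 10, 20, 40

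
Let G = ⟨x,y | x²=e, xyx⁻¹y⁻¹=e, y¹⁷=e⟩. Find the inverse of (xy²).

The order of (xy²) is 34 (smallest k with (xy²)ᵏ = e), so (xy²)⁻¹ = (xy²)³³ = xy¹⁵.
Check: (xy²) · (xy¹⁵) → (xy²) · x = y²;   (y²) · y¹⁵ = e, giving e as required.

Answer: xy¹⁵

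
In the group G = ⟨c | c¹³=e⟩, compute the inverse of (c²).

The order of (c²) is 13 (smallest k with (c²)ᵏ = e), so (c²)⁻¹ = (c²)¹² = c¹¹.
Check: (c²) · (c¹¹) → (c²) · c¹¹ = e, giving e as required.

Answer: c¹¹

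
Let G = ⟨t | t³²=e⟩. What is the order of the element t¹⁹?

Compute successive powers until reaching e:
  (t¹⁹)¹ = t¹⁹, (t¹⁹)² = t⁶, (t¹⁹)³ = t²⁵, (t¹⁹)⁴ = t¹², (t¹⁹)⁵ = t³¹, (t¹⁹)⁶ = t¹⁸, (t¹⁹)⁷ = t⁵, (t¹⁹)⁸ = t²⁴, (t¹⁹)⁹ = t¹¹, (t¹⁹)¹⁰ = t³⁰, (t¹⁹)¹¹ = t¹⁷, (t¹⁹)¹² = t⁴, (t¹⁹)¹³ = t²³, (t¹⁹)¹⁴ = t¹⁰, (t¹⁹)¹⁵ = t²⁹, (t¹⁹)¹⁶ = t¹⁶, (t¹⁹)¹⁷ = t³, (t¹⁹)¹⁸ = t²², (t¹⁹)¹⁹ = t⁹, (t¹⁹)²⁰ = t²⁸, (t¹⁹)²¹ = t¹⁵, (t¹⁹)²² = t², (t¹⁹)²³ = t²¹, (t¹⁹)²⁴ = t⁸, (t¹⁹)²⁵ = t²⁷, (t¹⁹)²⁶ = t¹⁴, (t¹⁹)²⁷ = t, (t¹⁹)²⁸ = t²⁰, (t¹⁹)²⁹ = t⁷, (t¹⁹)³⁰ = t²⁶, (t¹⁹)³¹ = t¹³, (t¹⁹)³² = e.
The smallest positive k with (t¹⁹)ᵏ = e is 32.

Answer: 32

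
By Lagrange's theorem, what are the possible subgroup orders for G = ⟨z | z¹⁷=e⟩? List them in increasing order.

|G| = 17 = 17. By Lagrange's theorem the order of any subgroup divides 17; the divisors of 17 are 1, 17.

Answer: 1, 17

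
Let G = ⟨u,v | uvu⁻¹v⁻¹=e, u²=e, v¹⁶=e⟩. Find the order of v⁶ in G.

Compute successive powers until reaching e:
  (v⁶)¹ = v⁶, (v⁶)² = v¹², (v⁶)³ = v², (v⁶)⁴ = v⁸, (v⁶)⁵ = v¹⁴, (v⁶)⁶ = v⁴, (v⁶)⁷ = v¹⁰, (v⁶)⁸ = e.
The smallest positive k with (v⁶)ᵏ = e is 8.

Answer: 8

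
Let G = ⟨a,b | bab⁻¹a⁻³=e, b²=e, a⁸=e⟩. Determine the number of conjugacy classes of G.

The conjugacy classes (representative and size) are:
  [e] (size 1), [a³] (size 2), [a²] (size 2), [a⁴] (size 1), [a⁵] (size 2), [a⁴b] (size 4), [ab] (size 4).
Class equation: 1 + 2 + 2 + 1 + 2 + 4 + 4 = 16 = |G|. So G has 7 conjugacy classes.

Answer: 7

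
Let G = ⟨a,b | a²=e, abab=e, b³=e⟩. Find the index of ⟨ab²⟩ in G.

First find ord(ab²) by computing successive powers:
  (ab²)¹ = ab², (ab²)² = e.
So |⟨ab²⟩| = ord(ab²) = 2. With |G| = 6, by Lagrange [G : ⟨ab²⟩] = 6/2 = 3.

Answer: 3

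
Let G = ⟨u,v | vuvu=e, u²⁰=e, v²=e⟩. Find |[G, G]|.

G' = [G, G] is generated by all commutators. The generator-pair commutators are: [u, v] = u².
The subgroup they normally generate is {e, u², u⁴, u⁶, u⁸, u¹⁰, u¹², u¹⁴, u¹⁶, u¹⁸}, of order 10.
Check: |G/G'| = 40/10 = 4 is the order of the abelianisation.

Answer: 10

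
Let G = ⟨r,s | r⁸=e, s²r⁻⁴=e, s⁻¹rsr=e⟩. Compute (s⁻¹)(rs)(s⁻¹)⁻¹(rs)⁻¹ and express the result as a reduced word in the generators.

[(s⁻¹), (rs)] = (s⁻¹)·(rs)·(s⁻¹)⁻¹·(rs)⁻¹.
  (s⁻¹) · (rs) = r⁷
  (r⁷) · s = r³s⁻¹
  (r³s⁻¹) · (rs⁻¹) = r⁶

Answer: r⁶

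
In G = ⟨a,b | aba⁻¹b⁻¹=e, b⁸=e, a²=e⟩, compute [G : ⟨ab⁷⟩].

First find ord(ab⁷) by computing successive powers:
  (ab⁷)¹ = ab⁷, (ab⁷)² = b⁶, (ab⁷)³ = ab⁵, (ab⁷)⁴ = b⁴, (ab⁷)⁵ = ab³, (ab⁷)⁶ = b², (ab⁷)⁷ = ab, (ab⁷)⁸ = e.
So |⟨ab⁷⟩| = ord(ab⁷) = 8. With |G| = 16, by Lagrange [G : ⟨ab⁷⟩] = 16/8 = 2.

Answer: 2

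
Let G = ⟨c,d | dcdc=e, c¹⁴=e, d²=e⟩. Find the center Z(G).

An element z ∈ Z(G) iff z commutes with every generator.
For example c⁷ is central: (c⁷)·c = c⁸ = c·(c⁷); (c⁷)·d = c⁷d = d·(c⁷).
Whereas c ∉ Z(G) since c·d = cd ≠ c¹³d = d·c.
Checking each of the 28 elements this way gives Z(G) = {e, c⁷}, of order 2.

Answer: {e, c⁷}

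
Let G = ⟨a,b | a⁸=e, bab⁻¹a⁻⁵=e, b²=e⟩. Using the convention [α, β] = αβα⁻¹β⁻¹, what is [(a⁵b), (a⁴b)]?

[(a⁵b), (a⁴b)] = (a⁵b)·(a⁴b)·(a⁵b)⁻¹·(a⁴b)⁻¹.
  (a⁵b) · (a⁴b) = a
  a · (a⁷b) = b
  b · (a⁴b) = a⁴

Answer: a⁴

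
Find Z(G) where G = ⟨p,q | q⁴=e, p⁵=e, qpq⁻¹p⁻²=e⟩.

An element z ∈ Z(G) iff z commutes with every generator.
For example e is central: e·p = p = p·e; e·q = q = q·e.
Whereas p ∉ Z(G) since p·q = pq ≠ p²q = q·p.
Checking each of the 20 elements this way gives Z(G) = {e}, of order 1.

Answer: {e}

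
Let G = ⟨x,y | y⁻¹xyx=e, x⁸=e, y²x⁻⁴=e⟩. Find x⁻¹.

The order of x is 8 (smallest k with xᵏ = e), so x⁻¹ = x⁷ = x⁷.
Check: x · (x⁷) → x · x⁷ = e, giving e as required.

Answer: x⁷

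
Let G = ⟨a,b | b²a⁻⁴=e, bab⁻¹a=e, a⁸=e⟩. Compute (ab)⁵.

Compute successive powers of (ab), reducing at each step:
  (ab)²: (ab) · a = b;   b · b = a⁴
  (ab)³: (a⁴) · a = a⁵;   (a⁵) · b = ab⁻¹
  (ab)⁴: (ab⁻¹) · a = b⁻¹;   (b⁻¹) · b = e
  (ab)⁵: e · a = a;   a · b = ab

Answer: ab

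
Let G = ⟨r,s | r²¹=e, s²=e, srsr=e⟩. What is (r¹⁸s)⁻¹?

The order of (r¹⁸s) is 2 (smallest k with (r¹⁸s)ᵏ = e), so (r¹⁸s)⁻¹ = (r¹⁸s)¹ = r¹⁸s.
Check: (r¹⁸s) · (r¹⁸s) → (r¹⁸s) · r¹⁸ = s;   s · s = e, giving e as required.

Answer: r¹⁸s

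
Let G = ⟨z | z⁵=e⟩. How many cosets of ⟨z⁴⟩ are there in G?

First find ord(z⁴) by computing successive powers:
  (z⁴)¹ = z⁴, (z⁴)² = z³, (z⁴)³ = z², (z⁴)⁴ = z, (z⁴)⁵ = e.
So |⟨z⁴⟩| = ord(z⁴) = 5. With |G| = 5, by Lagrange [G : ⟨z⁴⟩] = 5/5 = 1.

Answer: 1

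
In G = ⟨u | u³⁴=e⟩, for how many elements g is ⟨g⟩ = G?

G is cyclic of order 34. An element generates G iff its order is 34, and a cyclic group of order 34 has exactly φ(34) = 16 such elements.

Answer: 16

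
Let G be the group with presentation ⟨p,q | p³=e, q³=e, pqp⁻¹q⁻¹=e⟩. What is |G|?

Enumerate words in the generators, reducing via the relations: the distinct elements are
  {e, p, q, pq, p², q², pq², p²q, p²q²}.
No further products give new elements, so |G| = 9.

Answer: 9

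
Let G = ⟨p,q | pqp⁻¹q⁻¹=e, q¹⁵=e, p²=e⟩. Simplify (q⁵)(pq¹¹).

Compute (q⁵) · (pq¹¹) by multiplying left to right and reducing via the relations at each step:
  (q⁵) · p = pq⁵
  (pq⁵) · q¹¹ = pq

Answer: pq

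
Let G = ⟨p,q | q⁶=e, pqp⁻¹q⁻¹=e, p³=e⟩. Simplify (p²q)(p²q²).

Compute (p²q) · (p²q²) by multiplying left to right and reducing via the relations at each step:
  (p²q) · p² = pq
  (pq) · q² = pq³

Answer: pq³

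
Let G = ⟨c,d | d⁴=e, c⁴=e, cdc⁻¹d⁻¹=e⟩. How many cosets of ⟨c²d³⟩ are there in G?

First find ord(c²d³) by computing successive powers:
  (c²d³)¹ = c²d³, (c²d³)² = d², (c²d³)³ = c²d, (c²d³)⁴ = e.
So |⟨c²d³⟩| = ord(c²d³) = 4. With |G| = 16, by Lagrange [G : ⟨c²d³⟩] = 16/4 = 4.

Answer: 4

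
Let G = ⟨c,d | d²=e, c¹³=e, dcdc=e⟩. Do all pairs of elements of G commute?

c·d = cd but d·c = c¹²d, so c·d ≠ d·c and G is not abelian.

Answer: No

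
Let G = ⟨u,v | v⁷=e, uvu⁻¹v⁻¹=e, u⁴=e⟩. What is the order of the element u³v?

Compute successive powers until reaching e:
  (u³v)¹ = u³v, (u³v)² = u²v², (u³v)³ = uv³, (u³v)⁴ = v⁴, (u³v)⁵ = u³v⁵, (u³v)⁶ = u²v⁶, (u³v)⁷ = u, (u³v)⁸ = v, (u³v)⁹ = u³v², (u³v)¹⁰ = u²v³, (u³v)¹¹ = uv⁴, (u³v)¹² = v⁵, (u³v)¹³ = u³v⁶, (u³v)¹⁴ = u², (u³v)¹⁵ = uv, (u³v)¹⁶ = v², (u³v)¹⁷ = u³v³, (u³v)¹⁸ = u²v⁴, (u³v)¹⁹ = uv⁵, (u³v)²⁰ = v⁶, (u³v)²¹ = u³, (u³v)²² = u²v, (u³v)²³ = uv², (u³v)²⁴ = v³, (u³v)²⁵ = u³v⁴, (u³v)²⁶ = u²v⁵, (u³v)²⁷ = uv⁶, (u³v)²⁸ = e.
The smallest positive k with (u³v)ᵏ = e is 28.

Answer: 28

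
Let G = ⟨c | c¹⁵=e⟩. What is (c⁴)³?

Compute successive powers of (c⁴), reducing at each step:
  (c⁴)²: (c⁴) · c⁴ = c⁸
  (c⁴)³: (c⁸) · c⁴ = c¹²

Answer: c¹²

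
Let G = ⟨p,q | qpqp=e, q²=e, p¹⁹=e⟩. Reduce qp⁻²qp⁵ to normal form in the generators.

Multiply left to right, reducing at each step:
  q · p⁻² = p²q
  (p²q) · q = p²
  (p²) · p⁵ = p⁷

Answer: p⁷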